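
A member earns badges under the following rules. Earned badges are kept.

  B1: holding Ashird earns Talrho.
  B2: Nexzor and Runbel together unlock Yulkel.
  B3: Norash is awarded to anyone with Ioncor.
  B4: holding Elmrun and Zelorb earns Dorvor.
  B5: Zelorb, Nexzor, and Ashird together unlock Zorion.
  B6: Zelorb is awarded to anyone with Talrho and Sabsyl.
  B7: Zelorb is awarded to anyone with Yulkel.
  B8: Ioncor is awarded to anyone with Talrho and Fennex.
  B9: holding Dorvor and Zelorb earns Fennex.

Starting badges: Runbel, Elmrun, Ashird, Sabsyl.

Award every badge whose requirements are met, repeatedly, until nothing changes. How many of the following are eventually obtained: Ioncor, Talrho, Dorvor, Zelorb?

With Ashird, Talrho is earned (B1).
With Talrho and Sabsyl, Zelorb is earned (B6).
With Elmrun and Zelorb, Dorvor is earned (B4).
With Dorvor and Zelorb, Fennex is earned (B9).
With Talrho and Fennex, Ioncor is earned (B8).
Ioncor: reached.
Talrho: reached.
Dorvor: reached.
Zelorb: reached.
All 4 are reached.

4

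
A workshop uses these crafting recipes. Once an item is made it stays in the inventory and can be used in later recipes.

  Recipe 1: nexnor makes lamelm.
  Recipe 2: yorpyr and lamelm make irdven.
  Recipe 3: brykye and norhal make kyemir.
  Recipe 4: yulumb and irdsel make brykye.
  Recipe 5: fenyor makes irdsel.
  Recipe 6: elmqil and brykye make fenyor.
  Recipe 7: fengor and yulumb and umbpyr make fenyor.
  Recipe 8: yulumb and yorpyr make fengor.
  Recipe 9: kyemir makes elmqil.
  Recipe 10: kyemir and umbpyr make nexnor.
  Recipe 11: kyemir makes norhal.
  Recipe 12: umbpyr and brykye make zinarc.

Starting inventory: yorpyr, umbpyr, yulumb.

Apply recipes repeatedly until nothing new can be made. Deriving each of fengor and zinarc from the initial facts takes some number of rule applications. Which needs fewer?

fengor

fengor: yulumb and yorpyr → fengor (Recipe 8). [1 rule application]
zinarc: Using Recipe 8, yulumb and yorpyr make fengor. Using Recipe 7, fengor, yulumb, and umbpyr make fenyor. Using Recipe 5, fenyor makes irdsel. yulumb and irdsel → brykye (Recipe 4). Using Recipe 12, umbpyr and brykye make zinarc. [5 rule applications]
fengor needs fewer.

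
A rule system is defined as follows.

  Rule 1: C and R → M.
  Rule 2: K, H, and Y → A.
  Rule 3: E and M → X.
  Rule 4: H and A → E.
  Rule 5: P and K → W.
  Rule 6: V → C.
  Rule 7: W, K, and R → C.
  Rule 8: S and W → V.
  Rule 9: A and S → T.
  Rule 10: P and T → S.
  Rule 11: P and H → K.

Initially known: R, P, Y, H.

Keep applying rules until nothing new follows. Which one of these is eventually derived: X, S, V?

X

From P and H, Rule 11 gives K.
K, H, and Y hold, so A follows (Rule 2).
From P and K, Rule 5 gives W.
H and A hold, so E follows (Rule 4).
W, K, and R hold, so C follows (Rule 7).
C and R hold, so M follows (Rule 1).
E and M hold, so X follows (Rule 3).
V would need S and W (Rule 8), but S is never established. S would need P and T (Rule 10), but T is never established.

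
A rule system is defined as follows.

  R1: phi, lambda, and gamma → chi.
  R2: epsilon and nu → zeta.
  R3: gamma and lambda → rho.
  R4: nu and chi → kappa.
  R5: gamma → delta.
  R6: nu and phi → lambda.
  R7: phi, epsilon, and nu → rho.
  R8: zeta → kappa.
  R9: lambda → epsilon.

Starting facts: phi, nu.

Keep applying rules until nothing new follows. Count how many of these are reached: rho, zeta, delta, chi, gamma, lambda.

3

From nu and phi, R6 gives lambda.
lambda holds, so epsilon follows (R9).
epsilon and nu hold, so zeta follows (R2).
phi, epsilon, and nu hold, so rho follows (R7).
rho: reached.
zeta: reached.
delta would need gamma (R5), but gamma is never established.
chi would need phi, lambda, and gamma (R1), but gamma is never established.
No rule produces gamma, and it is not given.
lambda: reached.
Reached: rho, zeta, and lambda — 3 of the 6.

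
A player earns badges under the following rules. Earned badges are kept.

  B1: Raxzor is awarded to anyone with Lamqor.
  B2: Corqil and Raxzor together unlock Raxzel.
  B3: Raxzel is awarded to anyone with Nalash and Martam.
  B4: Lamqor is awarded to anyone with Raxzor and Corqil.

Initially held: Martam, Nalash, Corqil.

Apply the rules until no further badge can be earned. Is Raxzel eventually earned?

Yes

With Nalash and Martam, Raxzel is earned (B3).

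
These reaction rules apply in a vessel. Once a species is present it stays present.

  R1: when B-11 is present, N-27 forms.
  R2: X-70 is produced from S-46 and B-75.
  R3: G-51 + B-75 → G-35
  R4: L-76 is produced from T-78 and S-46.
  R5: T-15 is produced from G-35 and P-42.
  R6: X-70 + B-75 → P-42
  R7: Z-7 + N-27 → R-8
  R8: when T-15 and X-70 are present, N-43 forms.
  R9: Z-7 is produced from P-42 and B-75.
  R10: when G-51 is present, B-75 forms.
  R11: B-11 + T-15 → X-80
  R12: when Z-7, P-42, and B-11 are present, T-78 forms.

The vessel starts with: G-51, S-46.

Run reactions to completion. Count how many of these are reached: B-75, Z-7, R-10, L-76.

G-51 present → B-75 forms (R10).
S-46 and B-75 present → X-70 forms (R2).
X-70 and B-75 present → P-42 forms (R6).
P-42 and B-75 present → Z-7 forms (R9).
B-75: reached.
Z-7: reached.
No rule produces R-10, and it is not given.
L-76 would need T-78 and S-46 (R4), but T-78 never forms.
Reached: B-75 and Z-7 — 2 of the 4.

2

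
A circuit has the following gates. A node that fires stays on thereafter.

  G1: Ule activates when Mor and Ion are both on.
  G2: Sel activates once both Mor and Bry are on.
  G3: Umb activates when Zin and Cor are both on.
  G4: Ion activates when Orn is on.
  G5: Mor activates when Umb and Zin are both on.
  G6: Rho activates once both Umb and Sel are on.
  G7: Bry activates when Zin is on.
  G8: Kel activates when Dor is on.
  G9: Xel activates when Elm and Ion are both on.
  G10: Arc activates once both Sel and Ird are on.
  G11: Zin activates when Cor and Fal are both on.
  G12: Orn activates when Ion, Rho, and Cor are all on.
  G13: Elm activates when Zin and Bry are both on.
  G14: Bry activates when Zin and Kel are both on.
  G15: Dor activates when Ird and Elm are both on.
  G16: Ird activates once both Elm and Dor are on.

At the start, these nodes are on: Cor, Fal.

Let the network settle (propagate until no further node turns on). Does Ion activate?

Ion would need Orn (G4), but Orn never turns on.

No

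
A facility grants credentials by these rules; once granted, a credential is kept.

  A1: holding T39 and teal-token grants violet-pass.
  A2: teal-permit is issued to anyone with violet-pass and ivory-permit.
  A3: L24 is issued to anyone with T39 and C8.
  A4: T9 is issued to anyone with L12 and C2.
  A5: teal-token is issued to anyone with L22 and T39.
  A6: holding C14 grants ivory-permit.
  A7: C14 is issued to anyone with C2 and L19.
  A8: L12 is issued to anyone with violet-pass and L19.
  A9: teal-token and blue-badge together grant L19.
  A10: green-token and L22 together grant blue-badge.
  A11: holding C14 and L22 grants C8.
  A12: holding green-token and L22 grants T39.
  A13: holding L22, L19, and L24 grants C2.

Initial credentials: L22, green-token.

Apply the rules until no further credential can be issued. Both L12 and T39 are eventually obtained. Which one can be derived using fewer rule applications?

T39

T39: Holding green-token and L22 grants T39 (A12). [1 rule application]
L12: Holding green-token and L22 grants T39 (A12). Holding green-token and L22 grants blue-badge (A10). Holding L22 and T39 grants teal-token (A5). Holding T39 and teal-token grants violet-pass (A1). Holding teal-token and blue-badge grants L19 (A9). Holding violet-pass and L19 grants L12 (A8). [6 rule applications]
T39 needs fewer.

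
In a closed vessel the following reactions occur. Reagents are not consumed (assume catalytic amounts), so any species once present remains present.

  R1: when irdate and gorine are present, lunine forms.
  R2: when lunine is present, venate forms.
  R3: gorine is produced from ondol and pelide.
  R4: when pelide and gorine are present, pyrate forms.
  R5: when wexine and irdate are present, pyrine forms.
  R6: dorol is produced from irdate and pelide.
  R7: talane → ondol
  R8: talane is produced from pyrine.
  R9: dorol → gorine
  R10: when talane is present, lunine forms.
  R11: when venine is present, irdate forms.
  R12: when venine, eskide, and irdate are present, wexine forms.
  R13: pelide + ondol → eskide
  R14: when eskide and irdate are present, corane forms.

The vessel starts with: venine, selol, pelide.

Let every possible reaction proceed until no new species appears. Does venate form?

Yes

venine present → irdate forms (R11).
irdate and pelide present → dorol forms (R6).
dorol present → gorine forms (R9).
irdate and gorine present → lunine forms (R1).
lunine present → venate forms (R2).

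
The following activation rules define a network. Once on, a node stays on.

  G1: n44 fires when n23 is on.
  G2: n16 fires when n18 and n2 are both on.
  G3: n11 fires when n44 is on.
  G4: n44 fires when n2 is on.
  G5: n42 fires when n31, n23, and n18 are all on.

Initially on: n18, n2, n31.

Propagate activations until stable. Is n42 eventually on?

n42 would need n31, n23, and n18 (G5), but n23 never turns on.

No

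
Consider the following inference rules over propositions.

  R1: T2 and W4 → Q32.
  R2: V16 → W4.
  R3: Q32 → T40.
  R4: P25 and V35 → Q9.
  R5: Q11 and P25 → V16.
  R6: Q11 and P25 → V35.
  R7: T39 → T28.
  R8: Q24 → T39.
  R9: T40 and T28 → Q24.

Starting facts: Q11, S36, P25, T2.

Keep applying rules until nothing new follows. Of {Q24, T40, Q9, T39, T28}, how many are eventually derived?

2

From Q11 and P25, R6 gives V35.
From Q11 and P25, R5 gives V16.
V16 holds, so W4 follows (R2).
P25 and V35 hold, so Q9 follows (R4).
From T2 and W4, R1 gives Q32.
From Q32, R3 gives T40.
Q24 would need T40 and T28 (R9), but T28 is never established.
T40: reached.
Q9: reached.
T39 would need Q24 (R8), but Q24 is never established.
T28 would need T39 (R7), but T39 is never established.
Reached: T40 and Q9 — 2 of the 5.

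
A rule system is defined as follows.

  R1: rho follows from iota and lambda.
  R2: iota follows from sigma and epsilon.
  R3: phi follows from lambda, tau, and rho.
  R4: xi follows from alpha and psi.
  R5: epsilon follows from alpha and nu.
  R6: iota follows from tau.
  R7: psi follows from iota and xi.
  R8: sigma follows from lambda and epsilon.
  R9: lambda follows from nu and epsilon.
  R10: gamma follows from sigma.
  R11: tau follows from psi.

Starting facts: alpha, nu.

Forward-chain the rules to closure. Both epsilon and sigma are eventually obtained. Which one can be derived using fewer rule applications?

epsilon: From alpha and nu, R5 gives epsilon. [1 rule application]
sigma: alpha and nu hold, so epsilon follows (R5). From nu and epsilon, R9 gives lambda. From lambda and epsilon, R8 gives sigma. [3 rule applications]
epsilon needs fewer.

epsilon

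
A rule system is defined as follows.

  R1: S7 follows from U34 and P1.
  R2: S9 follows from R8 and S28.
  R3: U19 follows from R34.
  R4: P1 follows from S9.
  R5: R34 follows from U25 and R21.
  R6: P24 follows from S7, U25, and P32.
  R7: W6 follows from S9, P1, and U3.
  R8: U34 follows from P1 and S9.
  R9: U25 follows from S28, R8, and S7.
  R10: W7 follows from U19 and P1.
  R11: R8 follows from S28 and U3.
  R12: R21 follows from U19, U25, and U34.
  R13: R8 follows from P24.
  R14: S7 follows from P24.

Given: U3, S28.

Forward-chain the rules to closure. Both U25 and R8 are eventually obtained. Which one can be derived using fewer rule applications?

R8: S28 and U3 hold, so R8 follows (R11). [1 rule application]
U25: S28 and U3 hold, so R8 follows (R11). R8 and S28 hold, so S9 follows (R2). S9 holds, so P1 follows (R4). From P1 and S9, R8 gives U34. From U34 and P1, R1 gives S7. S28, R8, and S7 hold, so U25 follows (R9). [6 rule applications]
R8 needs fewer.

R8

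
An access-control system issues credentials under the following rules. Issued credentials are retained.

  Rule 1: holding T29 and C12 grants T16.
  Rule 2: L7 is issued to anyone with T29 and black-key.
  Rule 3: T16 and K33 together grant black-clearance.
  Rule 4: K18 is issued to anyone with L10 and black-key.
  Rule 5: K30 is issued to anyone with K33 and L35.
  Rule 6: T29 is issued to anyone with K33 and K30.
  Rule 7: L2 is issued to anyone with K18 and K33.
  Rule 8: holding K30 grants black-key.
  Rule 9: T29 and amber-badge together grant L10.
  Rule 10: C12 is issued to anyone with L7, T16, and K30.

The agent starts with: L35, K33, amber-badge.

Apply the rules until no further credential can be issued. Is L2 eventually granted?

Holding K33 and L35 grants K30 (Rule 5).
Holding K30 grants black-key (Rule 8).
Holding K33 and K30 grants T29 (Rule 6).
Holding T29 and amber-badge grants L10 (Rule 9).
Holding L10 and black-key grants K18 (Rule 4).
Holding K18 and K33 grants L2 (Rule 7).

Yes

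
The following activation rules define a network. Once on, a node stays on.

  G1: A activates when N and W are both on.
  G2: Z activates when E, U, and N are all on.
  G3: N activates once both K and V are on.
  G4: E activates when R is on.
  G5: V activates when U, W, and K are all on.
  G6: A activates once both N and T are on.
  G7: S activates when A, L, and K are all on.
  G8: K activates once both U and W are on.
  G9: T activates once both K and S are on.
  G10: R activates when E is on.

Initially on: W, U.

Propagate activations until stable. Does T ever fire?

T would need K and S (G9), but S never turns on.

No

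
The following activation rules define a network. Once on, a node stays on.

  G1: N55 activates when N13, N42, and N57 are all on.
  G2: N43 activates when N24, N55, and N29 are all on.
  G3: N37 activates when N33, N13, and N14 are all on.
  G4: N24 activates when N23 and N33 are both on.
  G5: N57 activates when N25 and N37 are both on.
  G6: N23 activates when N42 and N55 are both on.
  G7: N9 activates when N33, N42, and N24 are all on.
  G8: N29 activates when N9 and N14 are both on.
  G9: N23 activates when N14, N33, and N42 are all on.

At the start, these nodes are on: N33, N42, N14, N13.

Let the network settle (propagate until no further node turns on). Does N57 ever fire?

No

N57 would need N25 and N37 (G5), but N25 never turns on.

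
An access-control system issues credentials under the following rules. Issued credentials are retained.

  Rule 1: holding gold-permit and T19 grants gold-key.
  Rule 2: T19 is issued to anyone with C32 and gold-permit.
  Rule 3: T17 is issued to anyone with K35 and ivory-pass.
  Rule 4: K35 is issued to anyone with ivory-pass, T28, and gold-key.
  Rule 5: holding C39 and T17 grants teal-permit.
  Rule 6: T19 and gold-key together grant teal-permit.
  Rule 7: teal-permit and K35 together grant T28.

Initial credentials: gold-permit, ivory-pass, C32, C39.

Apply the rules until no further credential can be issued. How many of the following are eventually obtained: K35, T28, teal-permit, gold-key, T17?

2

Holding C32 and gold-permit grants T19 (Rule 2).
Holding gold-permit and T19 grants gold-key (Rule 1).
Holding T19 and gold-key grants teal-permit (Rule 6).
K35 would need ivory-pass, T28, and gold-key (Rule 4), but T28 is never granted.
T28 would need teal-permit and K35 (Rule 7), but K35 is never granted.
teal-permit: reached.
gold-key: reached.
T17 would need K35 and ivory-pass (Rule 3), but K35 is never granted.
Reached: teal-permit and gold-key — 2 of the 5.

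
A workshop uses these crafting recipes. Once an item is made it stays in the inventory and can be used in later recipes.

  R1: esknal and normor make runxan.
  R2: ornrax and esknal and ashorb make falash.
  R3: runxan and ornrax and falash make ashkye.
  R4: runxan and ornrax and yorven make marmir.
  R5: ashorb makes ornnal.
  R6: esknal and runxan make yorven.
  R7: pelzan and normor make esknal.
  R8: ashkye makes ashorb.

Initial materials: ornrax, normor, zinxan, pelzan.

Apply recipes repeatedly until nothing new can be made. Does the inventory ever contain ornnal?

ornnal would need ashorb (R5), but ashorb is never obtained.

No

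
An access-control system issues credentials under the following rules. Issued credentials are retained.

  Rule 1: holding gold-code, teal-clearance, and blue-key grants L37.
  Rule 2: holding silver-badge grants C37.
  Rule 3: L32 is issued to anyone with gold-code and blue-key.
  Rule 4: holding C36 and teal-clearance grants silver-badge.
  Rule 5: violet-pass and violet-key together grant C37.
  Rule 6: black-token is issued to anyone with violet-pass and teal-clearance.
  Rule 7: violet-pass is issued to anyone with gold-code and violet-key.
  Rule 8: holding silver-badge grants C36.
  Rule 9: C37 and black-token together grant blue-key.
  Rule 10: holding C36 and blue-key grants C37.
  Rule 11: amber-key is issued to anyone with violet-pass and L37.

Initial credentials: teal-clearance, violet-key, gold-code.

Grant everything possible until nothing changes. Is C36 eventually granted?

No

C36 would need silver-badge (Rule 8), but silver-badge is never granted.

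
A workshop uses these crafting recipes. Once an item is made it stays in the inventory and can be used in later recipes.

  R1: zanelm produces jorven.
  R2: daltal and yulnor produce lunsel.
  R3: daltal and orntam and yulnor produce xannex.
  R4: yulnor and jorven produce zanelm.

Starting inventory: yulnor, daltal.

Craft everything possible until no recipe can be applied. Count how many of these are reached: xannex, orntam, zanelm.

xannex would need daltal, orntam, and yulnor (R3), but orntam is never obtained.
No rule produces orntam, and it is not given.
zanelm would need yulnor and jorven (R4), but jorven is never obtained.
None of the 3 are reached.

0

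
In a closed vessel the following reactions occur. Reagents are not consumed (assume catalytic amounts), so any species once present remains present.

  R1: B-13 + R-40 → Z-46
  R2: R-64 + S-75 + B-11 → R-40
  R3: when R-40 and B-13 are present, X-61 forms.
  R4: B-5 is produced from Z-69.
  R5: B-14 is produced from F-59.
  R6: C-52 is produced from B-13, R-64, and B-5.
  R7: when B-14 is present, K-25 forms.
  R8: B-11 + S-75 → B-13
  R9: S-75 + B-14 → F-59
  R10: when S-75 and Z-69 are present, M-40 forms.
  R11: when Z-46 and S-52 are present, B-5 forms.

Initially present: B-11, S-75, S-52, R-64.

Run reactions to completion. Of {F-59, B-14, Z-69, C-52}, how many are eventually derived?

B-11 and S-75 present → B-13 forms (R8).
R-64, S-75, and B-11 present → R-40 forms (R2).
B-13 and R-40 present → Z-46 forms (R1).
Z-46 and S-52 present → B-5 forms (R11).
B-13, R-64, and B-5 present → C-52 forms (R6).
F-59 would need S-75 and B-14 (R9), but B-14 never forms.
B-14 would need F-59 (R5), but F-59 never forms.
No rule produces Z-69, and it is not given.
C-52: reached.
Reached: C-52 — 1 of the 4.

1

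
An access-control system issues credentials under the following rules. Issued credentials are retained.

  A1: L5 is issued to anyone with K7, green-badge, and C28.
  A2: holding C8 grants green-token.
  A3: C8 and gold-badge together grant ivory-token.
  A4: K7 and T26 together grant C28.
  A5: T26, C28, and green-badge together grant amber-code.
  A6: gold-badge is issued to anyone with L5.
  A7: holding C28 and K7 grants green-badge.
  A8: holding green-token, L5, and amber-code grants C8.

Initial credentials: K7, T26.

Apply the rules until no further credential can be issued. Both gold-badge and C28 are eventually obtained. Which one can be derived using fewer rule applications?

C28: Holding K7 and T26 grants C28 (A4). [1 rule application]
gold-badge: Holding K7 and T26 grants C28 (A4). Holding C28 and K7 grants green-badge (A7). Holding K7, green-badge, and C28 grants L5 (A1). Holding L5 grants gold-badge (A6). [4 rule applications]
C28 needs fewer.

C28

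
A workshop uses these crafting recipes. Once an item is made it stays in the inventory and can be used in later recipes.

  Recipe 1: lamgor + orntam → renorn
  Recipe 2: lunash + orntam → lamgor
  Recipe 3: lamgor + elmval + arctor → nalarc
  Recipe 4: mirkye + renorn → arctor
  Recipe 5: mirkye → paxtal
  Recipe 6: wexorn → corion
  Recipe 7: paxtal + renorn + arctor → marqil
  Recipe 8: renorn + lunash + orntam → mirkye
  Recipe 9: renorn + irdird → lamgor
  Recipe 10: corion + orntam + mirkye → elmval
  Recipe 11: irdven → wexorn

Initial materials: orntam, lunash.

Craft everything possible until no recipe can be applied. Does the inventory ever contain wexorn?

No

wexorn would need irdven (Recipe 11), but irdven is never obtained.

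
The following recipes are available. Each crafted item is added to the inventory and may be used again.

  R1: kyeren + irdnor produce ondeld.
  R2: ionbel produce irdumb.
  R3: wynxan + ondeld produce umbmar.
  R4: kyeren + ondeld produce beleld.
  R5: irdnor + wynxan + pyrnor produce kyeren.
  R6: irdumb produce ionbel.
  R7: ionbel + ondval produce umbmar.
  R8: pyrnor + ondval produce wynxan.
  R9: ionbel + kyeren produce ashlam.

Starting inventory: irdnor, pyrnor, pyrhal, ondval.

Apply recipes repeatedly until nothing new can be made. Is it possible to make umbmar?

Using R8, pyrnor and ondval make wynxan.
Using R5, irdnor, wynxan, and pyrnor make kyeren.
kyeren + irdnor → ondeld (R1).
Using R3, wynxan and ondeld make umbmar.

Yes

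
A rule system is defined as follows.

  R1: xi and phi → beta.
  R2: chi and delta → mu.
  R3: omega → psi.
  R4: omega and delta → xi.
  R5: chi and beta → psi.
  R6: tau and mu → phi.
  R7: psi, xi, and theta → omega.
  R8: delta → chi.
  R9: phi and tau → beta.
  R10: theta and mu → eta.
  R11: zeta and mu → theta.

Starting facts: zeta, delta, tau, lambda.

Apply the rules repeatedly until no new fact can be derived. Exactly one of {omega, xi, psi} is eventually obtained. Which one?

psi

From delta, R8 gives chi.
From chi and delta, R2 gives mu.
tau and mu hold, so phi follows (R6).
From phi and tau, R9 gives beta.
From chi and beta, R5 gives psi.
xi would need omega and delta (R4), but omega is never established. omega would need psi, xi, and theta (R7), but xi is never established.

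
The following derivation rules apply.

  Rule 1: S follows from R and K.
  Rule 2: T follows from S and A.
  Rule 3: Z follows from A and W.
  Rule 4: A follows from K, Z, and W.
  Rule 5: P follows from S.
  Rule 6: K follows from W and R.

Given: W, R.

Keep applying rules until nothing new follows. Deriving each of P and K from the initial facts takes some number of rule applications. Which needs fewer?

K

K: W and R hold, so K follows (Rule 6). [1 rule application]
P: W and R hold, so K follows (Rule 6). From R and K, Rule 1 gives S. From S, Rule 5 gives P. [3 rule applications]
K needs fewer.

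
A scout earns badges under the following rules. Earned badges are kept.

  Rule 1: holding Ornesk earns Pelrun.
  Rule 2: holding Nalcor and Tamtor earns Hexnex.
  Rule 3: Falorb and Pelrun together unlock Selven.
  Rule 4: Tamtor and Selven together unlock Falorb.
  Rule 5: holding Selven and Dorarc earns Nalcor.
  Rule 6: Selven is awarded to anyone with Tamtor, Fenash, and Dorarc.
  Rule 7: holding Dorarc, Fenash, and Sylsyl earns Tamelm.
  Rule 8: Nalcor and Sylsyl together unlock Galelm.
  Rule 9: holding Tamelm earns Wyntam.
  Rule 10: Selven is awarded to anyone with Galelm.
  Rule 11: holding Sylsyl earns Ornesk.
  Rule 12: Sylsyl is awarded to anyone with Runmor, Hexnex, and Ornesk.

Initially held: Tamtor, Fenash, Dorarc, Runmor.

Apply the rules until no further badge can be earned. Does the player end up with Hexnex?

Yes

With Tamtor, Fenash, and Dorarc, Selven is earned (Rule 6).
With Selven and Dorarc, Nalcor is earned (Rule 5).
With Nalcor and Tamtor, Hexnex is earned (Rule 2).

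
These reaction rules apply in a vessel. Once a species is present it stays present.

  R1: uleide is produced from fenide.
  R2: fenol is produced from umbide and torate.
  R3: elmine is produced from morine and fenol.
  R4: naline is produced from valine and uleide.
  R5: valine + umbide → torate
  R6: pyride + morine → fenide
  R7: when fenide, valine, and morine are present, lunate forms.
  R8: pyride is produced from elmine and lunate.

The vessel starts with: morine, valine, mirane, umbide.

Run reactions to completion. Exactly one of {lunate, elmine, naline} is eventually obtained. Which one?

valine and umbide present → torate forms (R5).
umbide and torate present → fenol forms (R2).
morine and fenol present → elmine forms (R3).
lunate would need fenide, valine, and morine (R7), but fenide never forms. naline would need valine and uleide (R4), but uleide never forms.

elmine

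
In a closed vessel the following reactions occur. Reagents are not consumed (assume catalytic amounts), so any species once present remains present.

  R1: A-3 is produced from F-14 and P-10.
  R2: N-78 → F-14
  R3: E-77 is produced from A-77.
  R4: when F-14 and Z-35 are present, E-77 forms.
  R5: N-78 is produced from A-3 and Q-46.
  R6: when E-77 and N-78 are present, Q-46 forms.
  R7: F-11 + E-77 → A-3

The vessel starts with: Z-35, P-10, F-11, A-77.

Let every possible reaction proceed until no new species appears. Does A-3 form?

Yes

A-77 present → E-77 forms (R3).
F-11 and E-77 present → A-3 forms (R7).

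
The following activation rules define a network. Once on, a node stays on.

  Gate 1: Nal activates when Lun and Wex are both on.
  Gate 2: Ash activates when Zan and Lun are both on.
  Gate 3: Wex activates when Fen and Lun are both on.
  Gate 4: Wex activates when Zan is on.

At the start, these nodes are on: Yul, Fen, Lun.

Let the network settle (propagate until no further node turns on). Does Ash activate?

Ash would need Zan and Lun (Gate 2), but Zan never turns on.

No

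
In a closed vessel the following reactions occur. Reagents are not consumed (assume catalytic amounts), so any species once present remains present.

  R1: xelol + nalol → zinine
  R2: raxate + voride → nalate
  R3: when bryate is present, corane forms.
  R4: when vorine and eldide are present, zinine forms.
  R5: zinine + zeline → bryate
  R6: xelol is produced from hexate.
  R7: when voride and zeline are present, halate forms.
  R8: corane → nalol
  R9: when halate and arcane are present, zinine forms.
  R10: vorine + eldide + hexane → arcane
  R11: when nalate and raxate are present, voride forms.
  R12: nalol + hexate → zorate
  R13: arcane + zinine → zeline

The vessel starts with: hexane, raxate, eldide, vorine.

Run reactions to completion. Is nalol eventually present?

Yes

vorine and eldide present → zinine forms (R4).
vorine, eldide, and hexane present → arcane forms (R10).
arcane and zinine present → zeline forms (R13).
zinine and zeline present → bryate forms (R5).
bryate present → corane forms (R3).
corane present → nalol forms (R8).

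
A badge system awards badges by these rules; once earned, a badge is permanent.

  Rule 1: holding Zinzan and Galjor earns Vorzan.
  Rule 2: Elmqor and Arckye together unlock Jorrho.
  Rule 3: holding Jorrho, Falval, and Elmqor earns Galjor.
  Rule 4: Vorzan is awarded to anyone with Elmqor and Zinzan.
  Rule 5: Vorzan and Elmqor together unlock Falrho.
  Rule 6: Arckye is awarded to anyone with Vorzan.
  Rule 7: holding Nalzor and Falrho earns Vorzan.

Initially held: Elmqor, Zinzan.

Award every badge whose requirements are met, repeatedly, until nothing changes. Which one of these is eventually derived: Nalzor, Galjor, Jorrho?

Jorrho

With Elmqor and Zinzan, Vorzan is earned (Rule 4).
With Vorzan, Arckye is earned (Rule 6).
With Elmqor and Arckye, Jorrho is earned (Rule 2).
No rule produces Nalzor, and it is not given. Galjor would need Jorrho, Falval, and Elmqor (Rule 3), but Falval is never earned.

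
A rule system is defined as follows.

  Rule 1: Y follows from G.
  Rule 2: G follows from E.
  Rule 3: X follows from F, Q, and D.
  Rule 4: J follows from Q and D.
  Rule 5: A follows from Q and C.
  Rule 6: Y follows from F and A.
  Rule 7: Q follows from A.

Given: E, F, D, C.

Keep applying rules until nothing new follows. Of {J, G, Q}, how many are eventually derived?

1

E holds, so G follows (Rule 2).
J would need Q and D (Rule 4), but Q is never established.
G: reached.
Q would need A (Rule 7), but A is never established.
Reached: G — 1 of the 3.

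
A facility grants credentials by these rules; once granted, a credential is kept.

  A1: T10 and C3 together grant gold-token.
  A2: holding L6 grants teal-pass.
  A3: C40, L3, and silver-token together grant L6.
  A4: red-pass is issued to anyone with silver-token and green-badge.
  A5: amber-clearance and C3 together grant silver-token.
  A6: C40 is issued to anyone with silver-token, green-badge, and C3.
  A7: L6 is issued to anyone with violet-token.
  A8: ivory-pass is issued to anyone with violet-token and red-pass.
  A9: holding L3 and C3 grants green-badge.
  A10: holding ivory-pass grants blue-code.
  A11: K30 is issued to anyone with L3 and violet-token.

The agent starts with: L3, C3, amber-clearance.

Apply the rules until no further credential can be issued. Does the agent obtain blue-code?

blue-code would need ivory-pass (A10), but ivory-pass is never granted.

No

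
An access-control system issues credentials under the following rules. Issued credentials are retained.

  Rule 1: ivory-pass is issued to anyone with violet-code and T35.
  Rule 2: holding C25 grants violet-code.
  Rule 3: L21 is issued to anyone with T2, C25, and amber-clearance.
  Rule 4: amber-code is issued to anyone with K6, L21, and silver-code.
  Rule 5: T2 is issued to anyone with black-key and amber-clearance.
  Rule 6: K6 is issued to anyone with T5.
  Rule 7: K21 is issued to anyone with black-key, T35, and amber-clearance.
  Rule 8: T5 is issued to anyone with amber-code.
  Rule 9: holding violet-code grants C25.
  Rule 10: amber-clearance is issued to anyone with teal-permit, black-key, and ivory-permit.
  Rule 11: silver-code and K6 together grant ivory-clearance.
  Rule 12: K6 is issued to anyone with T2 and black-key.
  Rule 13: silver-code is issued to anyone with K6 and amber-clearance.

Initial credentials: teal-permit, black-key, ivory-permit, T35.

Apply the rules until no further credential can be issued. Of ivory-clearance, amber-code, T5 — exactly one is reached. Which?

Holding teal-permit, black-key, and ivory-permit grants amber-clearance (Rule 10).
Holding black-key and amber-clearance grants T2 (Rule 5).
Holding T2 and black-key grants K6 (Rule 12).
Holding K6 and amber-clearance grants silver-code (Rule 13).
Holding silver-code and K6 grants ivory-clearance (Rule 11).
amber-code would need K6, L21, and silver-code (Rule 4), but L21 is never granted. T5 would need amber-code (Rule 8), but amber-code is never granted.

ivory-clearance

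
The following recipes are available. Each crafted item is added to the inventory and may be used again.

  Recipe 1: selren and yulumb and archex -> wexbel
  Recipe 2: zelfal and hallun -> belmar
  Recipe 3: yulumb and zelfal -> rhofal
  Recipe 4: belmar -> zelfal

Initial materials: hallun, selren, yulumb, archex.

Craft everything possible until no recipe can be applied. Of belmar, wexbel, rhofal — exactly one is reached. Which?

wexbel

selren and yulumb and archex -> wexbel (Recipe 1).
rhofal would need yulumb and zelfal (Recipe 3), but zelfal is never obtained. belmar would need zelfal and hallun (Recipe 2), but zelfal is never obtained.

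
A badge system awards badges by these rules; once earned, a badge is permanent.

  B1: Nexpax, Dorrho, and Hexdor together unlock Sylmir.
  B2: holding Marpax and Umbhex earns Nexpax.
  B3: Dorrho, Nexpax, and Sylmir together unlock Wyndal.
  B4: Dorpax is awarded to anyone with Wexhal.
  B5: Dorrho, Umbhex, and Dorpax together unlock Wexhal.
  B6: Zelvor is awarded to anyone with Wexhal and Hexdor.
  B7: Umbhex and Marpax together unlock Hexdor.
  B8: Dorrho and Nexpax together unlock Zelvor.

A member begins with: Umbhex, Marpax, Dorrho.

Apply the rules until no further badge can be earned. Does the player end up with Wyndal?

With Marpax and Umbhex, Nexpax is earned (B2).
With Umbhex and Marpax, Hexdor is earned (B7).
With Nexpax, Dorrho, and Hexdor, Sylmir is earned (B1).
With Dorrho, Nexpax, and Sylmir, Wyndal is earned (B3).

Yes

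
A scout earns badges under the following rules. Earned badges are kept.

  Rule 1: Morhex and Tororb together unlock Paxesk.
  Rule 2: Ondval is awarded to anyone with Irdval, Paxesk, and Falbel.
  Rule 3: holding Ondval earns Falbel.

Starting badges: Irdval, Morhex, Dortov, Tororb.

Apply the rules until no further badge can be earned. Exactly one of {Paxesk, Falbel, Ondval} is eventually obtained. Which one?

Paxesk

With Morhex and Tororb, Paxesk is earned (Rule 1).
Falbel would need Ondval (Rule 3), but Ondval is never earned. Ondval would need Irdval, Paxesk, and Falbel (Rule 2), but Falbel is never earned.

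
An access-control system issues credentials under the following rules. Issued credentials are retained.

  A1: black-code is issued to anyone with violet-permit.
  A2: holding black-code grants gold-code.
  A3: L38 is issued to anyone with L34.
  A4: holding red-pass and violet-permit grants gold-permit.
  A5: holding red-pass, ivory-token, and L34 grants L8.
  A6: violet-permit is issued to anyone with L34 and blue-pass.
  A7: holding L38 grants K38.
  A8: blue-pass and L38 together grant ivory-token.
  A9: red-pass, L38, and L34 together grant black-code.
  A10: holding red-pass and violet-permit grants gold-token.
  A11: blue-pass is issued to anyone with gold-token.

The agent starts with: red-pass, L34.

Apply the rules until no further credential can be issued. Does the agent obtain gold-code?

Yes

Holding L34 grants L38 (A3).
Holding red-pass, L38, and L34 grants black-code (A9).
Holding black-code grants gold-code (A2).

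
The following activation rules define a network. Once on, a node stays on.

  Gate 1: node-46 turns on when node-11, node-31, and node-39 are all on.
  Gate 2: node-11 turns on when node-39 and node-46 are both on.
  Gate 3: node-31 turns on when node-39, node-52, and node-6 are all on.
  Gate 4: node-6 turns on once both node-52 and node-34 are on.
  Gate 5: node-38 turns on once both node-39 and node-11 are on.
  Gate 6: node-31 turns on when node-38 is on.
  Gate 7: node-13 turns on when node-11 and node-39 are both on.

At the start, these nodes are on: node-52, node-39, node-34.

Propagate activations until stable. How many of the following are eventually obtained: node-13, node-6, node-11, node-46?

1

node-52 and node-34 are on, so node-6 turns on (Gate 4).
node-13 would need node-11 and node-39 (Gate 7), but node-11 never turns on.
node-6: reached.
node-11 would need node-39 and node-46 (Gate 2), but node-46 never turns on.
node-46 would need node-11, node-31, and node-39 (Gate 1), but node-11 never turns on.
Reached: node-6 — 1 of the 4.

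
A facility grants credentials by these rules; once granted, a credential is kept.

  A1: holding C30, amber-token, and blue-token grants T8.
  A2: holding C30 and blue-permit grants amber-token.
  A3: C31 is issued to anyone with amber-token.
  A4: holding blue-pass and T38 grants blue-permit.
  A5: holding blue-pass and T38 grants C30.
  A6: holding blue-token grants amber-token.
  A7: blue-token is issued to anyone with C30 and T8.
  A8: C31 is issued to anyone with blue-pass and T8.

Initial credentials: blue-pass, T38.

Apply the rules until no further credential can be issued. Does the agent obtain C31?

Holding blue-pass and T38 grants C30 (A5).
Holding blue-pass and T38 grants blue-permit (A4).
Holding C30 and blue-permit grants amber-token (A2).
Holding amber-token grants C31 (A3).

Yes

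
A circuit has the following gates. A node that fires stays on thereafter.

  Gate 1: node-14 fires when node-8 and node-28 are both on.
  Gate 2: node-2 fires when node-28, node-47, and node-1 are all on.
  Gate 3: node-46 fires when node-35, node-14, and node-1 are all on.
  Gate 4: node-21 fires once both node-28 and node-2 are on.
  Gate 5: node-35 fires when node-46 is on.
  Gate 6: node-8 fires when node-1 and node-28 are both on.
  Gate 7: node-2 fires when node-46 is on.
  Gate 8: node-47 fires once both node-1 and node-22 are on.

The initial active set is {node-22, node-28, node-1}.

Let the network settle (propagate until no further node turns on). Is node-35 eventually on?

node-35 would need node-46 (Gate 5), but node-46 never turns on.

No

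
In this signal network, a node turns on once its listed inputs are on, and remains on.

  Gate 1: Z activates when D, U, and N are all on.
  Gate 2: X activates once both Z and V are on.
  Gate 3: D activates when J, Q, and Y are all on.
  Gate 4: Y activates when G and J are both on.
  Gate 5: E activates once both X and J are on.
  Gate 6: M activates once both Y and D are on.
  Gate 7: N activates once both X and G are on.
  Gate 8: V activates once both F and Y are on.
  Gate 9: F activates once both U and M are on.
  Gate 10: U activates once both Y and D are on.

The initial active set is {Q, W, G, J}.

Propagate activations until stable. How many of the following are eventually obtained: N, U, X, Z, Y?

2

G and J are on, so Y activates (Gate 4).
Gate 3: J, Q, and Y on → D on.
Y and D are on, so U activates (Gate 10).
N would need X and G (Gate 7), but X never turns on.
U: reached.
X would need Z and V (Gate 2), but Z never turns on.
Z would need D, U, and N (Gate 1), but N never turns on.
Y: reached.
Reached: U and Y — 2 of the 5.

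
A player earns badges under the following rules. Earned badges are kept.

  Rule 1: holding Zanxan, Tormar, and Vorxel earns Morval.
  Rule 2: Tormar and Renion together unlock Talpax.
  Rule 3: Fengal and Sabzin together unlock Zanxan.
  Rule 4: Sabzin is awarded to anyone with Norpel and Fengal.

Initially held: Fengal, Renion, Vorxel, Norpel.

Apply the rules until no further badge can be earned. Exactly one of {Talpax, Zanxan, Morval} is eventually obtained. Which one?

With Norpel and Fengal, Sabzin is earned (Rule 4).
With Fengal and Sabzin, Zanxan is earned (Rule 3).
Talpax would need Tormar and Renion (Rule 2), but Tormar is never earned. Morval would need Zanxan, Tormar, and Vorxel (Rule 1), but Tormar is never earned.

Zanxan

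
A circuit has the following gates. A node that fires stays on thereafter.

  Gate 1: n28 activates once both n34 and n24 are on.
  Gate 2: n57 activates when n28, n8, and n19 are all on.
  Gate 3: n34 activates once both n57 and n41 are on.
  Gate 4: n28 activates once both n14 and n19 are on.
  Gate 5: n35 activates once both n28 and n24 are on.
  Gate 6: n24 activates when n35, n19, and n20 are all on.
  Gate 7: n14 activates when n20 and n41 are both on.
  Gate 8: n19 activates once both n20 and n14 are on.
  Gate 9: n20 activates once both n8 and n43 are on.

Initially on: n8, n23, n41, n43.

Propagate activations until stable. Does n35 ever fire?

n35 would need n28 and n24 (Gate 5), but n24 never turns on.

No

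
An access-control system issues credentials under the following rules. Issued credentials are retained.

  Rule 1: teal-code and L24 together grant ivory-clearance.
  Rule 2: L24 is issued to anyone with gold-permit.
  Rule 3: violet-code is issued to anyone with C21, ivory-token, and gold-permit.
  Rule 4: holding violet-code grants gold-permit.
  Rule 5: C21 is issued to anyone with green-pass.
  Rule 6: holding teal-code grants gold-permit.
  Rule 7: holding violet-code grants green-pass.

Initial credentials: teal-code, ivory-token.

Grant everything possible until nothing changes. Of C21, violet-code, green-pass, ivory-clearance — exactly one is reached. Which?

Holding teal-code grants gold-permit (Rule 6).
Holding gold-permit grants L24 (Rule 2).
Holding teal-code and L24 grants ivory-clearance (Rule 1).
green-pass would need violet-code (Rule 7), but violet-code is never granted. violet-code would need C21, ivory-token, and gold-permit (Rule 3), but C21 is never granted. C21 would need green-pass (Rule 5), but green-pass is never granted.

ivory-clearance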